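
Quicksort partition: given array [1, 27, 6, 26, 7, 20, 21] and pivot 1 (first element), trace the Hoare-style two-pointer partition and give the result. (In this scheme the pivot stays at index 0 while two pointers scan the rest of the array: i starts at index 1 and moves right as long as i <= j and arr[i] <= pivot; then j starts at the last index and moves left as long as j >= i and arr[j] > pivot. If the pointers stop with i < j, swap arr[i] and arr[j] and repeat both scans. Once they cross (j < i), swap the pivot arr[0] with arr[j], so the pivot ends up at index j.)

Hoare-style two-pointer partition with pivot = 1:

Initial array: [1, 27, 6, 26, 7, 20, 21]

Pointers start at i = 1, j = 6.
i ends at 1, j ends at 0: the pointers have crossed (j < i), so scanning stops.

j = 0, so swapping arr[0] with arr[j] leaves the pivot at position 0: [1, 27, 6, 26, 7, 20, 21]
Pivot position: 0

After partitioning with pivot 1, the array becomes [1, 27, 6, 26, 7, 20, 21]. The pivot is placed at index 0. All elements to the left of the pivot are <= 1, and all elements to the right are > 1.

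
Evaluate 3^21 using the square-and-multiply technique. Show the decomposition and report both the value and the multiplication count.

Computing 3^21 by squaring (build up from 3^1; each line after the first costs one multiplication):

3^1 = 3
3^2 = (3^1)^2 = 3^2 = 9
3^4 = (3^2)^2 = 9^2 = 81
3^5 = 3 * 3^4 = 3 * 81 = 243
3^10 = (3^5)^2 = 243^2 = 59049
3^20 = (3^10)^2 = 59049^2 = 3486784401
3^21 = 3 * 3^20 = 3 * 3486784401 = 10460353203

Result: 10460353203
Multiplications needed: 6 (6 lines after 3^1)

3^21 = 10460353203. Using exponentiation by squaring, this requires 6 multiplications. The key idea: if the exponent is even, square the half-power; if odd, multiply by the base once.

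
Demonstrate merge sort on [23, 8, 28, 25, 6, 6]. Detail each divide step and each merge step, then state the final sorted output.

Merge sort trace:

Split: [23, 8, 28, 25, 6, 6] -> [23, 8, 28] and [25, 6, 6]
  Split: [23, 8, 28] -> [23] and [8, 28]
    Split: [8, 28] -> [8] and [28]
    Merge: [8] + [28] -> [8, 28]
  Merge: [23] + [8, 28] -> [8, 23, 28]
  Split: [25, 6, 6] -> [25] and [6, 6]
    Split: [6, 6] -> [6] and [6]
    Merge: [6] + [6] -> [6, 6]
  Merge: [25] + [6, 6] -> [6, 6, 25]
Merge: [8, 23, 28] + [6, 6, 25] -> [6, 6, 8, 23, 25, 28]

Final sorted array: [6, 6, 8, 23, 25, 28]

The merge sort proceeds by recursively splitting the array and merging sorted halves.
After all merges, the sorted array is [6, 6, 8, 23, 25, 28].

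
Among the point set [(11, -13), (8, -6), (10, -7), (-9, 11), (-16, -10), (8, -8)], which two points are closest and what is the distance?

Computing all pairwise distances among 6 points:

d((11, -13), (8, -6)) = 7.6158
d((11, -13), (10, -7)) = 6.0828
d((11, -13), (-9, 11)) = 31.241
d((11, -13), (-16, -10)) = 27.1662
d((11, -13), (8, -8)) = 5.831
d((8, -6), (10, -7)) = 2.2361
d((8, -6), (-9, 11)) = 24.0416
d((8, -6), (-16, -10)) = 24.3311
d((8, -6), (8, -8)) = 2.0 <-- minimum
d((10, -7), (-9, 11)) = 26.1725
d((10, -7), (-16, -10)) = 26.1725
d((10, -7), (8, -8)) = 2.2361
d((-9, 11), (-16, -10)) = 22.1359
d((-9, 11), (8, -8)) = 25.4951
d((-16, -10), (8, -8)) = 24.0832

Closest pair: (8, -6) and (8, -8) with distance 2.0

The closest pair is (8, -6) and (8, -8) with Euclidean distance 2.0. For 6 points, brute-force pairwise comparison is shown above. For large n, the divide-and-conquer algorithm (sort by x, recurse on halves, check the dividing strip) achieves O(n log n).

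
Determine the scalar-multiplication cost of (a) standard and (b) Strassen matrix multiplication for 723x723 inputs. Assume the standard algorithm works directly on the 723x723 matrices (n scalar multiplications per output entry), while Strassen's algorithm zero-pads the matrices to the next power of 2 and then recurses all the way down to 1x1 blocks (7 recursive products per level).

Matrix multiplication for 723x723 matrices:

Strassen's algorithm requires power-of-2 dimensions. Pad 723x723 to 1024x1024 (next power of 2).

Standard algorithm: 723^3 = 377933067 multiplications
Strassen's algorithm: 7^(log2(1024)) = 7^10 = 282475249 multiplications
Savings: 377933067 - 282475249 = 95457818 multiplications

Standard: 377933067 multiplications (723^3). Strassen: 282475249 multiplications (7^10, after padding to 1024x1024). Strassen reduces 8 recursive multiplications to 7 at each level.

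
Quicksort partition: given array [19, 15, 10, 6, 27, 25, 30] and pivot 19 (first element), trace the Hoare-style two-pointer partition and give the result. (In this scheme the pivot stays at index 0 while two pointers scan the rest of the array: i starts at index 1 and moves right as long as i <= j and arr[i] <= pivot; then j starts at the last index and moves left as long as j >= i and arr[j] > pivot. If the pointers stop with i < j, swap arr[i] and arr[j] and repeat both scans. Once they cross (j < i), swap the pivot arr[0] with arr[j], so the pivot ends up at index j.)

Hoare-style two-pointer partition with pivot = 19:

Initial array: [19, 15, 10, 6, 27, 25, 30]

Pointers start at i = 1, j = 6.
i ends at 4, j ends at 3: the pointers have crossed (j < i), so scanning stops.

Swap pivot arr[0] with arr[3] to place pivot at position 3: [6, 15, 10, 19, 27, 25, 30]
Pivot position: 3

After partitioning with pivot 19, the array becomes [6, 15, 10, 19, 27, 25, 30]. The pivot is placed at index 3. All elements to the left of the pivot are <= 19, and all elements to the right are > 19.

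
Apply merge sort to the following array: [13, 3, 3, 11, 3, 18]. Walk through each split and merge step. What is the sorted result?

Merge sort trace:

Split: [13, 3, 3, 11, 3, 18] -> [13, 3, 3] and [11, 3, 18]
  Split: [13, 3, 3] -> [13] and [3, 3]
    Split: [3, 3] -> [3] and [3]
    Merge: [3] + [3] -> [3, 3]
  Merge: [13] + [3, 3] -> [3, 3, 13]
  Split: [11, 3, 18] -> [11] and [3, 18]
    Split: [3, 18] -> [3] and [18]
    Merge: [3] + [18] -> [3, 18]
  Merge: [11] + [3, 18] -> [3, 11, 18]
Merge: [3, 3, 13] + [3, 11, 18] -> [3, 3, 3, 11, 13, 18]

Final sorted array: [3, 3, 3, 11, 13, 18]

The merge sort proceeds by recursively splitting the array and merging sorted halves.
After all merges, the sorted array is [3, 3, 3, 11, 13, 18].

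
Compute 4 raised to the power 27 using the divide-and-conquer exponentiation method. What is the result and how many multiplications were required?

Computing 4^27 by squaring (build up from 4^1; each line after the first costs one multiplication):

4^1 = 4
4^2 = (4^1)^2 = 4^2 = 16
4^3 = 4 * 4^2 = 4 * 16 = 64
4^6 = (4^3)^2 = 64^2 = 4096
4^12 = (4^6)^2 = 4096^2 = 16777216
4^13 = 4 * 4^12 = 4 * 16777216 = 67108864
4^26 = (4^13)^2 = 67108864^2 = 4503599627370496
4^27 = 4 * 4^26 = 4 * 4503599627370496 = 18014398509481984

Result: 18014398509481984
Multiplications needed: 7 (7 lines after 4^1)

4^27 = 18014398509481984. Using exponentiation by squaring, this requires 7 multiplications. The key idea: if the exponent is even, square the half-power; if odd, multiply by the base once.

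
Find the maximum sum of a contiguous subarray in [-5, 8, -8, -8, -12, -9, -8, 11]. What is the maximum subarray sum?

Using Kadane's algorithm on [-5, 8, -8, -8, -12, -9, -8, 11]:

Scanning through the array:
Position 1 (value 8): max_ending_here = 8, max_so_far = 8
Position 2 (value -8): max_ending_here = 0, max_so_far = 8
Position 3 (value -8): max_ending_here = -8, max_so_far = 8
Position 4 (value -12): max_ending_here = -12, max_so_far = 8
Position 5 (value -9): max_ending_here = -9, max_so_far = 8
Position 6 (value -8): max_ending_here = -8, max_so_far = 8
Position 7 (value 11): max_ending_here = 11, max_so_far = 11

Maximum subarray: [11]
Maximum sum: 11

The maximum subarray is [11] with sum 11. This subarray runs from index 7 to index 7.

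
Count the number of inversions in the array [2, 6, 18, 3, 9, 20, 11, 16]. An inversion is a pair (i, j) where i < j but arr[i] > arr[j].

Finding inversions in [2, 6, 18, 3, 9, 20, 11, 16]:

(1, 3): arr[1]=6 > arr[3]=3
(2, 3): arr[2]=18 > arr[3]=3
(2, 4): arr[2]=18 > arr[4]=9
(2, 6): arr[2]=18 > arr[6]=11
(2, 7): arr[2]=18 > arr[7]=16
(5, 6): arr[5]=20 > arr[6]=11
(5, 7): arr[5]=20 > arr[7]=16

Total inversions: 7

The array has 7 inversion(s): (1,3), (2,3), (2,4), (2,6), (2,7), (5,6), (5,7). Each pair (i,j) satisfies i < j and arr[i] > arr[j].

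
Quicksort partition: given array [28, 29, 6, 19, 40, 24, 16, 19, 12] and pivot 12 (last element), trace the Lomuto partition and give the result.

Lomuto partition with pivot = 12:

Initial array: [28, 29, 6, 19, 40, 24, 16, 19, 12]

arr[0]=28 > 12: no swap
arr[1]=29 > 12: no swap
arr[2]=6 <= 12: swap with position 0, array becomes [6, 29, 28, 19, 40, 24, 16, 19, 12]
arr[3]=19 > 12: no swap
arr[4]=40 > 12: no swap
arr[5]=24 > 12: no swap
arr[6]=16 > 12: no swap
arr[7]=19 > 12: no swap

Place pivot at position 1: [6, 12, 28, 19, 40, 24, 16, 19, 29]
Pivot position: 1

After partitioning with pivot 12, the array becomes [6, 12, 28, 19, 40, 24, 16, 19, 29]. The pivot is placed at index 1. All elements to the left of the pivot are <= 12, and all elements to the right are > 12.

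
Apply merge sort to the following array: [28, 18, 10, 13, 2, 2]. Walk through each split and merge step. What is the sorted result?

Merge sort trace:

Split: [28, 18, 10, 13, 2, 2] -> [28, 18, 10] and [13, 2, 2]
  Split: [28, 18, 10] -> [28] and [18, 10]
    Split: [18, 10] -> [18] and [10]
    Merge: [18] + [10] -> [10, 18]
  Merge: [28] + [10, 18] -> [10, 18, 28]
  Split: [13, 2, 2] -> [13] and [2, 2]
    Split: [2, 2] -> [2] and [2]
    Merge: [2] + [2] -> [2, 2]
  Merge: [13] + [2, 2] -> [2, 2, 13]
Merge: [10, 18, 28] + [2, 2, 13] -> [2, 2, 10, 13, 18, 28]

Final sorted array: [2, 2, 10, 13, 18, 28]

The merge sort proceeds by recursively splitting the array and merging sorted halves.
After all merges, the sorted array is [2, 2, 10, 13, 18, 28].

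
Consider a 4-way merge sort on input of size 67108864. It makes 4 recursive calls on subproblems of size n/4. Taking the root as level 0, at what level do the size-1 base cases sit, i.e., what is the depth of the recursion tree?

For divide and conquer with division factor 4:

Problem sizes at each level:
Level 0: 67108864
Level 1: 16777216
Level 2: 4194304
Level 3: 1048576
Level 4: 262144
Level 5: 65536
Level 6: 16384
Level 7: 4096
Level 8: 1024
Level 9: 256
Level 10: 64
Level 11: 16
Level 12: 4
Level 13: 1

The root is level 0 and the size-1 base case is level 13 (the tree spans levels 0 through 13, i.e. 14 levels counting the root), so the depth is the number of divisions: log_4(67108864) = 13

The recursion tree depth is log_4(67108864) = 13. At each level, the problem size is divided by 4, so it takes 13 divisions to reduce to a base case of size 1. The algorithm makes 4 recursive calls at each level.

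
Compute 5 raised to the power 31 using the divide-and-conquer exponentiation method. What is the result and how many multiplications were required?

Computing 5^31 by squaring (build up from 5^1; each line after the first costs one multiplication):

5^1 = 5
5^2 = (5^1)^2 = 5^2 = 25
5^3 = 5 * 5^2 = 5 * 25 = 125
5^6 = (5^3)^2 = 125^2 = 15625
5^7 = 5 * 5^6 = 5 * 15625 = 78125
5^14 = (5^7)^2 = 78125^2 = 6103515625
5^15 = 5 * 5^14 = 5 * 6103515625 = 30517578125
5^30 = (5^15)^2 = 30517578125^2 = 931322574615478515625
5^31 = 5 * 5^30 = 5 * 931322574615478515625 = 4656612873077392578125

Result: 4656612873077392578125
Multiplications needed: 8 (8 lines after 5^1)

5^31 = 4656612873077392578125. Using exponentiation by squaring, this requires 8 multiplications. The key idea: if the exponent is even, square the half-power; if odd, multiply by the base once.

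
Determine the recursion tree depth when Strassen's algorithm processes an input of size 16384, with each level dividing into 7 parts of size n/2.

For divide and conquer with division factor 2:

Problem sizes at each level:
Level 0: 16384
Level 1: 8192
Level 2: 4096
Level 3: 2048
Level 4: 1024
Level 5: 512
Level 6: 256
Level 7: 128
Level 8: 64
Level 9: 32
Level 10: 16
Level 11: 8
Level 12: 4
Level 13: 2
Level 14: 1

The root is level 0 and the size-1 base case is level 14 (the tree spans levels 0 through 14, i.e. 15 levels counting the root), so the depth is the number of divisions: log_2(16384) = 14

The recursion tree depth is log_2(16384) = 14. At each level, the problem size is divided by 2, so it takes 14 divisions to reduce to a base case of size 1. The algorithm makes 7 recursive calls at each level.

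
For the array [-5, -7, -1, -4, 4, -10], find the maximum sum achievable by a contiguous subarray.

Using Kadane's algorithm on [-5, -7, -1, -4, 4, -10]:

Scanning through the array:
Position 1 (value -7): max_ending_here = -7, max_so_far = -5
Position 2 (value -1): max_ending_here = -1, max_so_far = -1
Position 3 (value -4): max_ending_here = -4, max_so_far = -1
Position 4 (value 4): max_ending_here = 4, max_so_far = 4
Position 5 (value -10): max_ending_here = -6, max_so_far = 4

Maximum subarray: [4]
Maximum sum: 4

The maximum subarray is [4] with sum 4. This subarray runs from index 4 to index 4.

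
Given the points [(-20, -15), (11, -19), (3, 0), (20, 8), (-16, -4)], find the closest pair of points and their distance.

Computing all pairwise distances among 5 points:

d((-20, -15), (11, -19)) = 31.257
d((-20, -15), (3, 0)) = 27.4591
d((-20, -15), (20, 8)) = 46.1411
d((-20, -15), (-16, -4)) = 11.7047 <-- minimum
d((11, -19), (3, 0)) = 20.6155
d((11, -19), (20, 8)) = 28.4605
d((11, -19), (-16, -4)) = 30.8869
d((3, 0), (20, 8)) = 18.7883
d((3, 0), (-16, -4)) = 19.4165
d((20, 8), (-16, -4)) = 37.9473

Closest pair: (-20, -15) and (-16, -4) with distance 11.7047

The closest pair is (-20, -15) and (-16, -4) with Euclidean distance 11.7047. For 5 points, brute-force pairwise comparison is shown above. For large n, the divide-and-conquer algorithm (sort by x, recurse on halves, check the dividing strip) achieves O(n log n).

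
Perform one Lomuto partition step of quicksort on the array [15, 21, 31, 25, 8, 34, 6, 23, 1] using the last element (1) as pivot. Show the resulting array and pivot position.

Lomuto partition with pivot = 1:

Initial array: [15, 21, 31, 25, 8, 34, 6, 23, 1]

arr[0]=15 > 1: no swap
arr[1]=21 > 1: no swap
arr[2]=31 > 1: no swap
arr[3]=25 > 1: no swap
arr[4]=8 > 1: no swap
arr[5]=34 > 1: no swap
arr[6]=6 > 1: no swap
arr[7]=23 > 1: no swap

Place pivot at position 0: [1, 21, 31, 25, 8, 34, 6, 23, 15]
Pivot position: 0

After partitioning with pivot 1, the array becomes [1, 21, 31, 25, 8, 34, 6, 23, 15]. The pivot is placed at index 0. All elements to the left of the pivot are <= 1, and all elements to the right are > 1.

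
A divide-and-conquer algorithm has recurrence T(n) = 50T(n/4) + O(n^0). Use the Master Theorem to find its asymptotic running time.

Master Theorem for T(n) = 50T(n/4) + O(n^0):

a = 50, b = 4, c = 0
log_b(a) = log_4(50) = 2.8219

Case 1: c = 0 < log_4(50) = 2.8219
T(n) = O(n^(log_4 50))

For T(n) = 50T(n/4) + O(n^0): log_4(50) = 2.8219. This is Case 1 of the Master Theorem (c < log_b(a), work dominated by leaves), giving O(n^(log_4 50)).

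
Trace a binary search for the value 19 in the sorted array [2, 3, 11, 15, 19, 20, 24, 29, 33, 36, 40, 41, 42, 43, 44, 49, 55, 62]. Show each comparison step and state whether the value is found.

Binary search for 19 in [2, 3, 11, 15, 19, 20, 24, 29, 33, 36, 40, 41, 42, 43, 44, 49, 55, 62]:

lo=0, hi=17, mid=8, arr[mid]=33 -> 33 > 19, search left half
lo=0, hi=7, mid=3, arr[mid]=15 -> 15 < 19, search right half
lo=4, hi=7, mid=5, arr[mid]=20 -> 20 > 19, search left half
lo=4, hi=4, mid=4, arr[mid]=19 -> Found target at index 4!

Binary search finds 19 at index 4 after 4 comparisons. The search repeatedly halves the search space by comparing with the middle element.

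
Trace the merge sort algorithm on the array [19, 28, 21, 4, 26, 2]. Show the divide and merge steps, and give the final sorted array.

Merge sort trace:

Split: [19, 28, 21, 4, 26, 2] -> [19, 28, 21] and [4, 26, 2]
  Split: [19, 28, 21] -> [19] and [28, 21]
    Split: [28, 21] -> [28] and [21]
    Merge: [28] + [21] -> [21, 28]
  Merge: [19] + [21, 28] -> [19, 21, 28]
  Split: [4, 26, 2] -> [4] and [26, 2]
    Split: [26, 2] -> [26] and [2]
    Merge: [26] + [2] -> [2, 26]
  Merge: [4] + [2, 26] -> [2, 4, 26]
Merge: [19, 21, 28] + [2, 4, 26] -> [2, 4, 19, 21, 26, 28]

Final sorted array: [2, 4, 19, 21, 26, 28]

The merge sort proceeds by recursively splitting the array and merging sorted halves.
After all merges, the sorted array is [2, 4, 19, 21, 26, 28].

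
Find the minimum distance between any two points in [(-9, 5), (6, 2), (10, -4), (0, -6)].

Computing all pairwise distances among 4 points:

d((-9, 5), (6, 2)) = 15.2971
d((-9, 5), (10, -4)) = 21.0238
d((-9, 5), (0, -6)) = 14.2127
d((6, 2), (10, -4)) = 7.2111 <-- minimum
d((6, 2), (0, -6)) = 10.0
d((10, -4), (0, -6)) = 10.198

Closest pair: (6, 2) and (10, -4) with distance 7.2111

The closest pair is (6, 2) and (10, -4) with Euclidean distance 7.2111. For 4 points, brute-force pairwise comparison is shown above. For large n, the divide-and-conquer algorithm (sort by x, recurse on halves, check the dividing strip) achieves O(n log n).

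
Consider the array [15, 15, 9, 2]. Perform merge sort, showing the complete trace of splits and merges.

Merge sort trace:

Split: [15, 15, 9, 2] -> [15, 15] and [9, 2]
  Split: [15, 15] -> [15] and [15]
  Merge: [15] + [15] -> [15, 15]
  Split: [9, 2] -> [9] and [2]
  Merge: [9] + [2] -> [2, 9]
Merge: [15, 15] + [2, 9] -> [2, 9, 15, 15]

Final sorted array: [2, 9, 15, 15]

The merge sort proceeds by recursively splitting the array and merging sorted halves.
After all merges, the sorted array is [2, 9, 15, 15].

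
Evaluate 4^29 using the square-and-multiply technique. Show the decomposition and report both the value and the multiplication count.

Computing 4^29 by squaring (build up from 4^1; each line after the first costs one multiplication):

4^1 = 4
4^2 = (4^1)^2 = 4^2 = 16
4^3 = 4 * 4^2 = 4 * 16 = 64
4^6 = (4^3)^2 = 64^2 = 4096
4^7 = 4 * 4^6 = 4 * 4096 = 16384
4^14 = (4^7)^2 = 16384^2 = 268435456
4^28 = (4^14)^2 = 268435456^2 = 72057594037927936
4^29 = 4 * 4^28 = 4 * 72057594037927936 = 288230376151711744

Result: 288230376151711744
Multiplications needed: 7 (7 lines after 4^1)

4^29 = 288230376151711744. Using exponentiation by squaring, this requires 7 multiplications. The key idea: if the exponent is even, square the half-power; if odd, multiply by the base once.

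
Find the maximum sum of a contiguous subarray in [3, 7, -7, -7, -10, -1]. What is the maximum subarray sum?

Using Kadane's algorithm on [3, 7, -7, -7, -10, -1]:

Scanning through the array:
Position 1 (value 7): max_ending_here = 10, max_so_far = 10
Position 2 (value -7): max_ending_here = 3, max_so_far = 10
Position 3 (value -7): max_ending_here = -4, max_so_far = 10
Position 4 (value -10): max_ending_here = -10, max_so_far = 10
Position 5 (value -1): max_ending_here = -1, max_so_far = 10

Maximum subarray: [3, 7]
Maximum sum: 10

The maximum subarray is [3, 7] with sum 10. This subarray runs from index 0 to index 1.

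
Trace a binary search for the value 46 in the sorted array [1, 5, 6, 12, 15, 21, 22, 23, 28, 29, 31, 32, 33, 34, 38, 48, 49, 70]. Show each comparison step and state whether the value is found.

Binary search for 46 in [1, 5, 6, 12, 15, 21, 22, 23, 28, 29, 31, 32, 33, 34, 38, 48, 49, 70]:

lo=0, hi=17, mid=8, arr[mid]=28 -> 28 < 46, search right half
lo=9, hi=17, mid=13, arr[mid]=34 -> 34 < 46, search right half
lo=14, hi=17, mid=15, arr[mid]=48 -> 48 > 46, search left half
lo=14, hi=14, mid=14, arr[mid]=38 -> 38 < 46, search right half
lo=15 > hi=14, target 46 not found

Binary search determines that 46 is not in the array after 4 comparisons. The search space was exhausted without finding the target.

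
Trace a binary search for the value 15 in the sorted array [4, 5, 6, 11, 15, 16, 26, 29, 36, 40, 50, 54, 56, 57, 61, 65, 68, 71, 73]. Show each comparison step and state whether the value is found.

Binary search for 15 in [4, 5, 6, 11, 15, 16, 26, 29, 36, 40, 50, 54, 56, 57, 61, 65, 68, 71, 73]:

lo=0, hi=18, mid=9, arr[mid]=40 -> 40 > 15, search left half
lo=0, hi=8, mid=4, arr[mid]=15 -> Found target at index 4!

Binary search finds 15 at index 4 after 2 comparisons. The search repeatedly halves the search space by comparing with the middle element.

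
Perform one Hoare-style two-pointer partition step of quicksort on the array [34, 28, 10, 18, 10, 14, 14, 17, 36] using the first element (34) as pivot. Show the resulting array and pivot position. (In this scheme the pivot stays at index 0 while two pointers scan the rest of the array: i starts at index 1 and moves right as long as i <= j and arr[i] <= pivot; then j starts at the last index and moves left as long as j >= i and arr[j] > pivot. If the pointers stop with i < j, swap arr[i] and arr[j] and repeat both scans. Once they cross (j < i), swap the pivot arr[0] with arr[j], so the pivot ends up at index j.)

Hoare-style two-pointer partition with pivot = 34:

Initial array: [34, 28, 10, 18, 10, 14, 14, 17, 36]

Pointers start at i = 1, j = 8.
i ends at 8, j ends at 7: the pointers have crossed (j < i), so scanning stops.

Swap pivot arr[0] with arr[7] to place pivot at position 7: [17, 28, 10, 18, 10, 14, 14, 34, 36]
Pivot position: 7

After partitioning with pivot 34, the array becomes [17, 28, 10, 18, 10, 14, 14, 34, 36]. The pivot is placed at index 7. All elements to the left of the pivot are <= 34, and all elements to the right are > 34.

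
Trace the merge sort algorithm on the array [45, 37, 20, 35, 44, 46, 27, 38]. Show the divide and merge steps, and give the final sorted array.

Merge sort trace:

Split: [45, 37, 20, 35, 44, 46, 27, 38] -> [45, 37, 20, 35] and [44, 46, 27, 38]
  Split: [45, 37, 20, 35] -> [45, 37] and [20, 35]
    Split: [45, 37] -> [45] and [37]
    Merge: [45] + [37] -> [37, 45]
    Split: [20, 35] -> [20] and [35]
    Merge: [20] + [35] -> [20, 35]
  Merge: [37, 45] + [20, 35] -> [20, 35, 37, 45]
  Split: [44, 46, 27, 38] -> [44, 46] and [27, 38]
    Split: [44, 46] -> [44] and [46]
    Merge: [44] + [46] -> [44, 46]
    Split: [27, 38] -> [27] and [38]
    Merge: [27] + [38] -> [27, 38]
  Merge: [44, 46] + [27, 38] -> [27, 38, 44, 46]
Merge: [20, 35, 37, 45] + [27, 38, 44, 46] -> [20, 27, 35, 37, 38, 44, 45, 46]

Final sorted array: [20, 27, 35, 37, 38, 44, 45, 46]

The merge sort proceeds by recursively splitting the array and merging sorted halves.
After all merges, the sorted array is [20, 27, 35, 37, 38, 44, 45, 46].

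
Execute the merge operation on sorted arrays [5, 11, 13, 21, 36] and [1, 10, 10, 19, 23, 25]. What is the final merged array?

Merging process:

Compare 5 vs 1: take 1 from right. Merged: [1]
Compare 5 vs 10: take 5 from left. Merged: [1, 5]
Compare 11 vs 10: take 10 from right. Merged: [1, 5, 10]
Compare 11 vs 10: take 10 from right. Merged: [1, 5, 10, 10]
Compare 11 vs 19: take 11 from left. Merged: [1, 5, 10, 10, 11]
Compare 13 vs 19: take 13 from left. Merged: [1, 5, 10, 10, 11, 13]
Compare 21 vs 19: take 19 from right. Merged: [1, 5, 10, 10, 11, 13, 19]
Compare 21 vs 23: take 21 from left. Merged: [1, 5, 10, 10, 11, 13, 19, 21]
Compare 36 vs 23: take 23 from right. Merged: [1, 5, 10, 10, 11, 13, 19, 21, 23]
Compare 36 vs 25: take 25 from right. Merged: [1, 5, 10, 10, 11, 13, 19, 21, 23, 25]
Append remaining from left: [36]. Merged: [1, 5, 10, 10, 11, 13, 19, 21, 23, 25, 36]

Final merged array: [1, 5, 10, 10, 11, 13, 19, 21, 23, 25, 36]
Total comparisons: 10

The merged array is [1, 5, 10, 10, 11, 13, 19, 21, 23, 25, 36], requiring 10 comparisons. The merge step runs in O(n) time where n is the total number of elements.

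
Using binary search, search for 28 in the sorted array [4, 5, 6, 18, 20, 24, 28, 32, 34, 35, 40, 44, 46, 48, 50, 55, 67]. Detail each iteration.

Binary search for 28 in [4, 5, 6, 18, 20, 24, 28, 32, 34, 35, 40, 44, 46, 48, 50, 55, 67]:

lo=0, hi=16, mid=8, arr[mid]=34 -> 34 > 28, search left half
lo=0, hi=7, mid=3, arr[mid]=18 -> 18 < 28, search right half
lo=4, hi=7, mid=5, arr[mid]=24 -> 24 < 28, search right half
lo=6, hi=7, mid=6, arr[mid]=28 -> Found target at index 6!

Binary search finds 28 at index 6 after 4 comparisons. The search repeatedly halves the search space by comparing with the middle element.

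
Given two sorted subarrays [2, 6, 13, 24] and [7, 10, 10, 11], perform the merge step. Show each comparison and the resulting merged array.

Merging process:

Compare 2 vs 7: take 2 from left. Merged: [2]
Compare 6 vs 7: take 6 from left. Merged: [2, 6]
Compare 13 vs 7: take 7 from right. Merged: [2, 6, 7]
Compare 13 vs 10: take 10 from right. Merged: [2, 6, 7, 10]
Compare 13 vs 10: take 10 from right. Merged: [2, 6, 7, 10, 10]
Compare 13 vs 11: take 11 from right. Merged: [2, 6, 7, 10, 10, 11]
Append remaining from left: [13, 24]. Merged: [2, 6, 7, 10, 10, 11, 13, 24]

Final merged array: [2, 6, 7, 10, 10, 11, 13, 24]
Total comparisons: 6

The merged array is [2, 6, 7, 10, 10, 11, 13, 24], requiring 6 comparisons. The merge step runs in O(n) time where n is the total number of elements.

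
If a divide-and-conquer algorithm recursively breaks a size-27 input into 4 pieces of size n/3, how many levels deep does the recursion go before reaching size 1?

For divide and conquer with division factor 3:

Problem sizes at each level:
Level 0: 27
Level 1: 9
Level 2: 3
Level 3: 1

The root is level 0 and the size-1 base case is level 3 (the tree spans levels 0 through 3, i.e. 4 levels counting the root), so the depth is the number of divisions: log_3(27) = 3

The recursion tree depth is log_3(27) = 3. At each level, the problem size is divided by 3, so it takes 3 divisions to reduce to a base case of size 1. The algorithm makes 4 recursive calls at each level.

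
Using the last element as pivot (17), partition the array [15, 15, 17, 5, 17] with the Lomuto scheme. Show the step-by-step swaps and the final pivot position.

Lomuto partition with pivot = 17:

Initial array: [15, 15, 17, 5, 17]

arr[0]=15 <= 17: swap with position 0, array becomes [15, 15, 17, 5, 17]
arr[1]=15 <= 17: swap with position 1, array becomes [15, 15, 17, 5, 17]
arr[2]=17 <= 17: swap with position 2, array becomes [15, 15, 17, 5, 17]
arr[3]=5 <= 17: swap with position 3, array becomes [15, 15, 17, 5, 17]

Place pivot at position 4: [15, 15, 17, 5, 17]
Pivot position: 4

After partitioning with pivot 17, the array becomes [15, 15, 17, 5, 17]. The pivot is placed at index 4. All elements to the left of the pivot are <= 17, and all elements to the right are > 17.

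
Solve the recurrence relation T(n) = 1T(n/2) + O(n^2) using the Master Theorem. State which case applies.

Master Theorem for T(n) = 1T(n/2) + O(n^2):

a = 1, b = 2, c = 2
log_b(a) = log_2(1) = 0.0000

Case 3: c = 2 > log_2(1) = 0.0000
T(n) = O(n^2) = O(n^2)

For T(n) = 1T(n/2) + O(n^2): log_2(1) = 0.0000. This is Case 3 of the Master Theorem (c > log_b(a), work dominated by root), giving O(n^2).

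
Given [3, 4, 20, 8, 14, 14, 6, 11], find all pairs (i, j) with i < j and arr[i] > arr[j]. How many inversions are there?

Finding inversions in [3, 4, 20, 8, 14, 14, 6, 11]:

(2, 3): arr[2]=20 > arr[3]=8
(2, 4): arr[2]=20 > arr[4]=14
(2, 5): arr[2]=20 > arr[5]=14
(2, 6): arr[2]=20 > arr[6]=6
(2, 7): arr[2]=20 > arr[7]=11
(3, 6): arr[3]=8 > arr[6]=6
(4, 6): arr[4]=14 > arr[6]=6
(4, 7): arr[4]=14 > arr[7]=11
(5, 6): arr[5]=14 > arr[6]=6
(5, 7): arr[5]=14 > arr[7]=11

Total inversions: 10

The array has 10 inversion(s): (2,3), (2,4), (2,5), (2,6), (2,7), (3,6), (4,6), (4,7), (5,6), (5,7). Each pair (i,j) satisfies i < j and arr[i] > arr[j].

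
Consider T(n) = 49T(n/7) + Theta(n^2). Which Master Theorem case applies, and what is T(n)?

Master Theorem for T(n) = 49T(n/7) + O(n^2):

a = 49, b = 7, c = 2
log_b(a) = log_7(49) = 2.0000

Case 2: c = 2 = log_7(49) = 2.0000
T(n) = O(n^2 log n) = O(n^2 log n)

For T(n) = 49T(n/7) + O(n^2): log_7(49) = 2.0000. This is Case 2 of the Master Theorem (c = log_b(a), equal work at all levels), giving O(n^2 log n).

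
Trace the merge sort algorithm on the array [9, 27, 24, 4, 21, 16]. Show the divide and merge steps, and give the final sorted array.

Merge sort trace:

Split: [9, 27, 24, 4, 21, 16] -> [9, 27, 24] and [4, 21, 16]
  Split: [9, 27, 24] -> [9] and [27, 24]
    Split: [27, 24] -> [27] and [24]
    Merge: [27] + [24] -> [24, 27]
  Merge: [9] + [24, 27] -> [9, 24, 27]
  Split: [4, 21, 16] -> [4] and [21, 16]
    Split: [21, 16] -> [21] and [16]
    Merge: [21] + [16] -> [16, 21]
  Merge: [4] + [16, 21] -> [4, 16, 21]
Merge: [9, 24, 27] + [4, 16, 21] -> [4, 9, 16, 21, 24, 27]

Final sorted array: [4, 9, 16, 21, 24, 27]

The merge sort proceeds by recursively splitting the array and merging sorted halves.
After all merges, the sorted array is [4, 9, 16, 21, 24, 27].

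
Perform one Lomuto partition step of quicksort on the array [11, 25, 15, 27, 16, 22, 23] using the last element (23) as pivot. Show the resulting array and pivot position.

Lomuto partition with pivot = 23:

Initial array: [11, 25, 15, 27, 16, 22, 23]

arr[0]=11 <= 23: swap with position 0, array becomes [11, 25, 15, 27, 16, 22, 23]
arr[1]=25 > 23: no swap
arr[2]=15 <= 23: swap with position 1, array becomes [11, 15, 25, 27, 16, 22, 23]
arr[3]=27 > 23: no swap
arr[4]=16 <= 23: swap with position 2, array becomes [11, 15, 16, 27, 25, 22, 23]
arr[5]=22 <= 23: swap with position 3, array becomes [11, 15, 16, 22, 25, 27, 23]

Place pivot at position 4: [11, 15, 16, 22, 23, 27, 25]
Pivot position: 4

After partitioning with pivot 23, the array becomes [11, 15, 16, 22, 23, 27, 25]. The pivot is placed at index 4. All elements to the left of the pivot are <= 23, and all elements to the right are > 23.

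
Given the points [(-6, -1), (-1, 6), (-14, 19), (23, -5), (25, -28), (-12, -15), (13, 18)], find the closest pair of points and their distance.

Computing all pairwise distances among 7 points:

d((-6, -1), (-1, 6)) = 8.6023 <-- minimum
d((-6, -1), (-14, 19)) = 21.5407
d((-6, -1), (23, -5)) = 29.2746
d((-6, -1), (25, -28)) = 41.1096
d((-6, -1), (-12, -15)) = 15.2315
d((-6, -1), (13, 18)) = 26.8701
d((-1, 6), (-14, 19)) = 18.3848
d((-1, 6), (23, -5)) = 26.4008
d((-1, 6), (25, -28)) = 42.8019
d((-1, 6), (-12, -15)) = 23.7065
d((-1, 6), (13, 18)) = 18.4391
d((-14, 19), (23, -5)) = 44.1022
d((-14, 19), (25, -28)) = 61.0737
d((-14, 19), (-12, -15)) = 34.0588
d((-14, 19), (13, 18)) = 27.0185
d((23, -5), (25, -28)) = 23.0868
d((23, -5), (-12, -15)) = 36.4005
d((23, -5), (13, 18)) = 25.0799
d((25, -28), (-12, -15)) = 39.2173
d((25, -28), (13, 18)) = 47.5395
d((-12, -15), (13, 18)) = 41.4005

Closest pair: (-6, -1) and (-1, 6) with distance 8.6023

The closest pair is (-6, -1) and (-1, 6) with Euclidean distance 8.6023. For 7 points, brute-force pairwise comparison is shown above. For large n, the divide-and-conquer algorithm (sort by x, recurse on halves, check the dividing strip) achieves O(n log n).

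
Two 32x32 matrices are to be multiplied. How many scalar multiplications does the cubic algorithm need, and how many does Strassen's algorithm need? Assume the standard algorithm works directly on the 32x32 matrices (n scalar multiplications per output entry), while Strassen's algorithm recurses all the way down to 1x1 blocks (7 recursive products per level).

Matrix multiplication for 32x32 matrices:

Standard algorithm: 32^3 = 32768 multiplications
Strassen's algorithm: 7^(log2(32)) = 7^5 = 16807 multiplications
Savings: 32768 - 16807 = 15961 multiplications

Standard: 32768 multiplications (32^3). Strassen: 16807 multiplications (7^5). Strassen reduces 8 recursive multiplications to 7 at each level.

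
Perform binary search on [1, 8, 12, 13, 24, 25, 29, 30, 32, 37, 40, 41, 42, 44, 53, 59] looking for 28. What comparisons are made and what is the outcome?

Binary search for 28 in [1, 8, 12, 13, 24, 25, 29, 30, 32, 37, 40, 41, 42, 44, 53, 59]:

lo=0, hi=15, mid=7, arr[mid]=30 -> 30 > 28, search left half
lo=0, hi=6, mid=3, arr[mid]=13 -> 13 < 28, search right half
lo=4, hi=6, mid=5, arr[mid]=25 -> 25 < 28, search right half
lo=6, hi=6, mid=6, arr[mid]=29 -> 29 > 28, search left half
lo=6 > hi=5, target 28 not found

Binary search determines that 28 is not in the array after 4 comparisons. The search space was exhausted without finding the target.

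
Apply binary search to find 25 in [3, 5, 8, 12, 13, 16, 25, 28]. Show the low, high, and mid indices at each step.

Binary search for 25 in [3, 5, 8, 12, 13, 16, 25, 28]:

lo=0, hi=7, mid=3, arr[mid]=12 -> 12 < 25, search right half
lo=4, hi=7, mid=5, arr[mid]=16 -> 16 < 25, search right half
lo=6, hi=7, mid=6, arr[mid]=25 -> Found target at index 6!

Binary search finds 25 at index 6 after 3 comparisons. The search repeatedly halves the search space by comparing with the middle element.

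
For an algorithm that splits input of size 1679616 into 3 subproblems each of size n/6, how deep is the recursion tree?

For divide and conquer with division factor 6:

Problem sizes at each level:
Level 0: 1679616
Level 1: 279936
Level 2: 46656
Level 3: 7776
Level 4: 1296
Level 5: 216
Level 6: 36
Level 7: 6
Level 8: 1

The root is level 0 and the size-1 base case is level 8 (the tree spans levels 0 through 8, i.e. 9 levels counting the root), so the depth is the number of divisions: log_6(1679616) = 8

The recursion tree depth is log_6(1679616) = 8. At each level, the problem size is divided by 6, so it takes 8 divisions to reduce to a base case of size 1. The algorithm makes 3 recursive calls at each level.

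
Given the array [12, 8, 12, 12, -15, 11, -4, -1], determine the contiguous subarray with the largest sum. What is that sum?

Using Kadane's algorithm on [12, 8, 12, 12, -15, 11, -4, -1]:

Scanning through the array:
Position 1 (value 8): max_ending_here = 20, max_so_far = 20
Position 2 (value 12): max_ending_here = 32, max_so_far = 32
Position 3 (value 12): max_ending_here = 44, max_so_far = 44
Position 4 (value -15): max_ending_here = 29, max_so_far = 44
Position 5 (value 11): max_ending_here = 40, max_so_far = 44
Position 6 (value -4): max_ending_here = 36, max_so_far = 44
Position 7 (value -1): max_ending_here = 35, max_so_far = 44

Maximum subarray: [12, 8, 12, 12]
Maximum sum: 44

The maximum subarray is [12, 8, 12, 12] with sum 44. This subarray runs from index 0 to index 3.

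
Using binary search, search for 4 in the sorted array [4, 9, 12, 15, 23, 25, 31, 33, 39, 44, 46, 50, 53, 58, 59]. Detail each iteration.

Binary search for 4 in [4, 9, 12, 15, 23, 25, 31, 33, 39, 44, 46, 50, 53, 58, 59]:

lo=0, hi=14, mid=7, arr[mid]=33 -> 33 > 4, search left half
lo=0, hi=6, mid=3, arr[mid]=15 -> 15 > 4, search left half
lo=0, hi=2, mid=1, arr[mid]=9 -> 9 > 4, search left half
lo=0, hi=0, mid=0, arr[mid]=4 -> Found target at index 0!

Binary search finds 4 at index 0 after 4 comparisons. The search repeatedly halves the search space by comparing with the middle element.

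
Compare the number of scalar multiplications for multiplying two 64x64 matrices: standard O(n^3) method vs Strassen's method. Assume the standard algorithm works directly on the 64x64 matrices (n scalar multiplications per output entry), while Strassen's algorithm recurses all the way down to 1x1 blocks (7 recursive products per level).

Matrix multiplication for 64x64 matrices:

Standard algorithm: 64^3 = 262144 multiplications
Strassen's algorithm: 7^(log2(64)) = 7^6 = 117649 multiplications
Savings: 262144 - 117649 = 144495 multiplications

Standard: 262144 multiplications (64^3). Strassen: 117649 multiplications (7^6). Strassen reduces 8 recursive multiplications to 7 at each level.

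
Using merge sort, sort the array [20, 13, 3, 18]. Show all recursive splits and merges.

Merge sort trace:

Split: [20, 13, 3, 18] -> [20, 13] and [3, 18]
  Split: [20, 13] -> [20] and [13]
  Merge: [20] + [13] -> [13, 20]
  Split: [3, 18] -> [3] and [18]
  Merge: [3] + [18] -> [3, 18]
Merge: [13, 20] + [3, 18] -> [3, 13, 18, 20]

Final sorted array: [3, 13, 18, 20]

The merge sort proceeds by recursively splitting the array and merging sorted halves.
After all merges, the sorted array is [3, 13, 18, 20].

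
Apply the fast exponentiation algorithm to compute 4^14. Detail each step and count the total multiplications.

Computing 4^14 by squaring (build up from 4^1; each line after the first costs one multiplication):

4^1 = 4
4^2 = (4^1)^2 = 4^2 = 16
4^3 = 4 * 4^2 = 4 * 16 = 64
4^6 = (4^3)^2 = 64^2 = 4096
4^7 = 4 * 4^6 = 4 * 4096 = 16384
4^14 = (4^7)^2 = 16384^2 = 268435456

Result: 268435456
Multiplications needed: 5 (5 lines after 4^1)

4^14 = 268435456. Using exponentiation by squaring, this requires 5 multiplications. The key idea: if the exponent is even, square the half-power; if odd, multiply by the base once.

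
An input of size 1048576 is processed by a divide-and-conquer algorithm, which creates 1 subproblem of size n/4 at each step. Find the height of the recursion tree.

For divide and conquer with division factor 4:

Problem sizes at each level:
Level 0: 1048576
Level 1: 262144
Level 2: 65536
Level 3: 16384
Level 4: 4096
Level 5: 1024
Level 6: 256
Level 7: 64
Level 8: 16
Level 9: 4
Level 10: 1

The root is level 0 and the size-1 base case is level 10 (the tree spans levels 0 through 10, i.e. 11 levels counting the root), so the depth is the number of divisions: log_4(1048576) = 10

The recursion tree depth is log_4(1048576) = 10. At each level, the problem size is divided by 4, so it takes 10 divisions to reduce to a base case of size 1. The algorithm makes 1 recursive call at each level.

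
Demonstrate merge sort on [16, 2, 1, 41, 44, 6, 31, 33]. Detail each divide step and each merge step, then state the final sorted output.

Merge sort trace:

Split: [16, 2, 1, 41, 44, 6, 31, 33] -> [16, 2, 1, 41] and [44, 6, 31, 33]
  Split: [16, 2, 1, 41] -> [16, 2] and [1, 41]
    Split: [16, 2] -> [16] and [2]
    Merge: [16] + [2] -> [2, 16]
    Split: [1, 41] -> [1] and [41]
    Merge: [1] + [41] -> [1, 41]
  Merge: [2, 16] + [1, 41] -> [1, 2, 16, 41]
  Split: [44, 6, 31, 33] -> [44, 6] and [31, 33]
    Split: [44, 6] -> [44] and [6]
    Merge: [44] + [6] -> [6, 44]
    Split: [31, 33] -> [31] and [33]
    Merge: [31] + [33] -> [31, 33]
  Merge: [6, 44] + [31, 33] -> [6, 31, 33, 44]
Merge: [1, 2, 16, 41] + [6, 31, 33, 44] -> [1, 2, 6, 16, 31, 33, 41, 44]

Final sorted array: [1, 2, 6, 16, 31, 33, 41, 44]

The merge sort proceeds by recursively splitting the array and merging sorted halves.
After all merges, the sorted array is [1, 2, 6, 16, 31, 33, 41, 44].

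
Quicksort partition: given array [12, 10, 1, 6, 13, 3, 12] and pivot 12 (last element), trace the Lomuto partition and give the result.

Lomuto partition with pivot = 12:

Initial array: [12, 10, 1, 6, 13, 3, 12]

arr[0]=12 <= 12: swap with position 0, array becomes [12, 10, 1, 6, 13, 3, 12]
arr[1]=10 <= 12: swap with position 1, array becomes [12, 10, 1, 6, 13, 3, 12]
arr[2]=1 <= 12: swap with position 2, array becomes [12, 10, 1, 6, 13, 3, 12]
arr[3]=6 <= 12: swap with position 3, array becomes [12, 10, 1, 6, 13, 3, 12]
arr[4]=13 > 12: no swap
arr[5]=3 <= 12: swap with position 4, array becomes [12, 10, 1, 6, 3, 13, 12]

Place pivot at position 5: [12, 10, 1, 6, 3, 12, 13]
Pivot position: 5

After partitioning with pivot 12, the array becomes [12, 10, 1, 6, 3, 12, 13]. The pivot is placed at index 5. All elements to the left of the pivot are <= 12, and all elements to the right are > 12.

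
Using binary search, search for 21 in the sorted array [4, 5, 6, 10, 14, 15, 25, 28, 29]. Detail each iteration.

Binary search for 21 in [4, 5, 6, 10, 14, 15, 25, 28, 29]:

lo=0, hi=8, mid=4, arr[mid]=14 -> 14 < 21, search right half
lo=5, hi=8, mid=6, arr[mid]=25 -> 25 > 21, search left half
lo=5, hi=5, mid=5, arr[mid]=15 -> 15 < 21, search right half
lo=6 > hi=5, target 21 not found

Binary search determines that 21 is not in the array after 3 comparisons. The search space was exhausted without finding the target.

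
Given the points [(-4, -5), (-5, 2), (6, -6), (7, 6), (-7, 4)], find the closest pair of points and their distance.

Computing all pairwise distances among 5 points:

d((-4, -5), (-5, 2)) = 7.0711
d((-4, -5), (6, -6)) = 10.0499
d((-4, -5), (7, 6)) = 15.5563
d((-4, -5), (-7, 4)) = 9.4868
d((-5, 2), (6, -6)) = 13.6015
d((-5, 2), (7, 6)) = 12.6491
d((-5, 2), (-7, 4)) = 2.8284 <-- minimum
d((6, -6), (7, 6)) = 12.0416
d((6, -6), (-7, 4)) = 16.4012
d((7, 6), (-7, 4)) = 14.1421

Closest pair: (-5, 2) and (-7, 4) with distance 2.8284

The closest pair is (-5, 2) and (-7, 4) with Euclidean distance 2.8284. For 5 points, brute-force pairwise comparison is shown above. For large n, the divide-and-conquer algorithm (sort by x, recurse on halves, check the dividing strip) achieves O(n log n).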